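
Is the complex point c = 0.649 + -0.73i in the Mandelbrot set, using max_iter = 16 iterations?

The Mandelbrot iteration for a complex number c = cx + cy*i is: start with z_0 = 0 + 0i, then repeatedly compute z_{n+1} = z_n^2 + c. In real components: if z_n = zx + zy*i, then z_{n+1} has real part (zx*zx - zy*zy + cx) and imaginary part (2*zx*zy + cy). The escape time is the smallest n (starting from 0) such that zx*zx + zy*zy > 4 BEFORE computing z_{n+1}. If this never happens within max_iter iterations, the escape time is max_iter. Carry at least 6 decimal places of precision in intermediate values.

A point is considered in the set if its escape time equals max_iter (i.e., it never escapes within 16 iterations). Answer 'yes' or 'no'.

Answer: no

Derivation:
z_0 = 0 + 0i, c = 0.6490 + -0.7300i
Iter 1: z = 0.6490 + -0.7300i, |z|^2 = 0.9541
Iter 2: z = 0.5373 + -1.6775i, |z|^2 = 3.1028
Iter 3: z = -1.8764 + -2.5327i, |z|^2 = 9.9356
Escaped at iteration 3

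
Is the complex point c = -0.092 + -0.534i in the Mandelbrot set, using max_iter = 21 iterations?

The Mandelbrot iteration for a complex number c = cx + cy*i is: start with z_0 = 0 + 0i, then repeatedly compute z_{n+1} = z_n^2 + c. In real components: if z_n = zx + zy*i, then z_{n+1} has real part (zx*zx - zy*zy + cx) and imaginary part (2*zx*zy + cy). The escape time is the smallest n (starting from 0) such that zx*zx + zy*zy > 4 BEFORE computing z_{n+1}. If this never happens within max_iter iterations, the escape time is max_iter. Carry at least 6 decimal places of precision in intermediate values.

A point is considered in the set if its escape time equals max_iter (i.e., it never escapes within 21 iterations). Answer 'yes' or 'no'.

Answer: yes

Derivation:
z_0 = 0 + 0i, c = -0.0920 + -0.5340i
Iter 1: z = -0.0920 + -0.5340i, |z|^2 = 0.2936
Iter 2: z = -0.3687 + -0.4357i, |z|^2 = 0.3258
Iter 3: z = -0.1459 + -0.2127i, |z|^2 = 0.0665
Iter 4: z = -0.1159 + -0.4719i, |z|^2 = 0.2362
Iter 5: z = -0.3013 + -0.4246i, |z|^2 = 0.2710
Iter 6: z = -0.1815 + -0.2782i, |z|^2 = 0.1103
Iter 7: z = -0.1364 + -0.4330i, |z|^2 = 0.2061
Iter 8: z = -0.2609 + -0.4158i, |z|^2 = 0.2410
Iter 9: z = -0.1969 + -0.3170i, |z|^2 = 0.1393
Iter 10: z = -0.1538 + -0.4092i, |z|^2 = 0.1911
Iter 11: z = -0.2358 + -0.4082i, |z|^2 = 0.2222
Iter 12: z = -0.2030 + -0.3415i, |z|^2 = 0.1578
Iter 13: z = -0.1674 + -0.3953i, |z|^2 = 0.1843
Iter 14: z = -0.2203 + -0.4016i, |z|^2 = 0.2098
Iter 15: z = -0.2048 + -0.3571i, |z|^2 = 0.1694
Iter 16: z = -0.1776 + -0.3878i, |z|^2 = 0.1819
Iter 17: z = -0.2108 + -0.3963i, |z|^2 = 0.2015
Iter 18: z = -0.2046 + -0.3669i, |z|^2 = 0.1765
Iter 19: z = -0.1848 + -0.3839i, |z|^2 = 0.1815
Iter 20: z = -0.2052 + -0.3922i, |z|^2 = 0.1959
Did not escape in 21 iterations → in set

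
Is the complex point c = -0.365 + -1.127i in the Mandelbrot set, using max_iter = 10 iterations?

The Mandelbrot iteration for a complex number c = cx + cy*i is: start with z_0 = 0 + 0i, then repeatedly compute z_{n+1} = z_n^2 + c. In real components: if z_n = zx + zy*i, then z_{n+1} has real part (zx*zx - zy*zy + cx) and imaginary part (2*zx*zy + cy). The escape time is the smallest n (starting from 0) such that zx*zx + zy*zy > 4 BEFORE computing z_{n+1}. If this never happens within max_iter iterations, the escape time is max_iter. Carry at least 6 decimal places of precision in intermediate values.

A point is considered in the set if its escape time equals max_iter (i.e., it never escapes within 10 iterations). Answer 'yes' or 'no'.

Answer: no

Derivation:
z_0 = 0 + 0i, c = -0.3650 + -1.1270i
Iter 1: z = -0.3650 + -1.1270i, |z|^2 = 1.4034
Iter 2: z = -1.5019 + -0.3043i, |z|^2 = 2.3483
Iter 3: z = 1.7981 + -0.2130i, |z|^2 = 3.2786
Iter 4: z = 2.8229 + -1.8929i, |z|^2 = 11.5518
Escaped at iteration 4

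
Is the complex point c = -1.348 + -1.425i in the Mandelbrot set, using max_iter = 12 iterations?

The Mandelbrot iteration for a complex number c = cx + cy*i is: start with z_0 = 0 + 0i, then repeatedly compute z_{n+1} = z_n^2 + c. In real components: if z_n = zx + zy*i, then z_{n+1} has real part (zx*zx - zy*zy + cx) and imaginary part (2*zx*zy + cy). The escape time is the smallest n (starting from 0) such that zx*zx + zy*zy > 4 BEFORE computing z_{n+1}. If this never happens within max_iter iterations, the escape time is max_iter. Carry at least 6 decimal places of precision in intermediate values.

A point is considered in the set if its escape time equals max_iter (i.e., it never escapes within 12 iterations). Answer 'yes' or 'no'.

Answer: no

Derivation:
z_0 = 0 + 0i, c = -1.3480 + -1.4250i
Iter 1: z = -1.3480 + -1.4250i, |z|^2 = 3.8477
Iter 2: z = -1.5615 + 2.4168i, |z|^2 = 8.2793
Escaped at iteration 2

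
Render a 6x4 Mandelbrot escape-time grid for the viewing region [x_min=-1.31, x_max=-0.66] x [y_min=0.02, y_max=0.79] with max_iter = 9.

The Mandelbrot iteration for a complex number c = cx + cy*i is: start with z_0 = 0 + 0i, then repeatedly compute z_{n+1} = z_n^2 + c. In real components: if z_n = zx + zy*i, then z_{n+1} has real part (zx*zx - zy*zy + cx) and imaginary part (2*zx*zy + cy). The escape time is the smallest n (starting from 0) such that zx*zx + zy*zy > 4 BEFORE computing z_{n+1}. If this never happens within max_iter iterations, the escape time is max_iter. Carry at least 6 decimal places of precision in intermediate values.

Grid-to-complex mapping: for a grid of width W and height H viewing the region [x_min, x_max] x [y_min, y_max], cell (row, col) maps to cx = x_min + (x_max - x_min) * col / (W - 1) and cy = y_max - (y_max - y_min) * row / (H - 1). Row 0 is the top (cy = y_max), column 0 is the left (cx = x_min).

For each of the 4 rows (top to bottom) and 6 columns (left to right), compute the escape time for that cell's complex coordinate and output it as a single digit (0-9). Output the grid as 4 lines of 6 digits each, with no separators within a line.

Answer: 333444
345568
799999
999999

Derivation:
(row=0, col=0): c = -1.3100 + 0.7900i → escape time 3
(row=0, col=1): c = -1.1800 + 0.7900i → escape time 3
(row=0, col=2): c = -1.0500 + 0.7900i → escape time 3
(row=0, col=3): c = -0.9200 + 0.7900i → escape time 4
(row=0, col=4): c = -0.7900 + 0.7900i → escape time 4
(row=0, col=5): c = -0.6600 + 0.7900i → escape time 4
(row=1, col=0): c = -1.3100 + 0.5333i → escape time 3
(row=1, col=1): c = -1.1800 + 0.5333i → escape time 4
(row=1, col=2): c = -1.0500 + 0.5333i → escape time 5
(row=1, col=3): c = -0.9200 + 0.5333i → escape time 5
(row=1, col=4): c = -0.7900 + 0.5333i → escape time 6
(row=1, col=5): c = -0.6600 + 0.5333i → escape time 8
(row=2, col=0): c = -1.3100 + 0.2767i → escape time 7
(row=2, col=1): c = -1.1800 + 0.2767i → escape time 9
(row=2, col=2): c = -1.0500 + 0.2767i → escape time 9
(row=2, col=3): c = -0.9200 + 0.2767i → escape time 9
(row=2, col=4): c = -0.7900 + 0.2767i → escape time 9
(row=2, col=5): c = -0.6600 + 0.2767i → escape time 9
(row=3, col=0): c = -1.3100 + 0.0200i → escape time 9
(row=3, col=1): c = -1.1800 + 0.0200i → escape time 9
(row=3, col=2): c = -1.0500 + 0.0200i → escape time 9
(row=3, col=3): c = -0.9200 + 0.0200i → escape time 9
(row=3, col=4): c = -0.7900 + 0.0200i → escape time 9
(row=3, col=5): c = -0.6600 + 0.0200i → escape time 9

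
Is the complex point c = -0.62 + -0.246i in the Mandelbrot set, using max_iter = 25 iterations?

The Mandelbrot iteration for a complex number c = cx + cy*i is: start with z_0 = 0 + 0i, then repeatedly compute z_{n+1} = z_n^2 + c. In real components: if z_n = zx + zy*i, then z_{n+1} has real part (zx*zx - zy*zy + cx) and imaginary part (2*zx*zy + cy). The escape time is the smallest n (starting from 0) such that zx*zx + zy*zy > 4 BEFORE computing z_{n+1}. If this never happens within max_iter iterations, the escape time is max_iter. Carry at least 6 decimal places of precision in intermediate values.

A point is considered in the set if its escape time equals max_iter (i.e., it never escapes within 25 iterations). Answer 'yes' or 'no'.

z_0 = 0 + 0i, c = -0.6200 + -0.2460i
Iter 1: z = -0.6200 + -0.2460i, |z|^2 = 0.4449
Iter 2: z = -0.2961 + 0.0590i, |z|^2 = 0.0912
Iter 3: z = -0.5358 + -0.2810i, |z|^2 = 0.3660
Iter 4: z = -0.4119 + 0.0551i, |z|^2 = 0.1727
Iter 5: z = -0.4534 + -0.2914i, |z|^2 = 0.2905
Iter 6: z = -0.4993 + 0.0182i, |z|^2 = 0.2497
Iter 7: z = -0.3710 + -0.2642i, |z|^2 = 0.2074
Iter 8: z = -0.5522 + -0.0500i, |z|^2 = 0.3074
Iter 9: z = -0.3176 + -0.1908i, |z|^2 = 0.1373
Iter 10: z = -0.5555 + -0.1248i, |z|^2 = 0.3242
Iter 11: z = -0.3270 + -0.1074i, |z|^2 = 0.1184
Iter 12: z = -0.5246 + -0.1758i, |z|^2 = 0.3061
Iter 13: z = -0.3757 + -0.0615i, |z|^2 = 0.1449
Iter 14: z = -0.4827 + -0.1998i, |z|^2 = 0.2729
Iter 15: z = -0.4269 + -0.0532i, |z|^2 = 0.1851
Iter 16: z = -0.4405 + -0.2006i, |z|^2 = 0.2343
Iter 17: z = -0.4662 + -0.0693i, |z|^2 = 0.2221
Iter 18: z = -0.4075 + -0.1814i, |z|^2 = 0.1990
Iter 19: z = -0.4869 + -0.0981i, |z|^2 = 0.2467
Iter 20: z = -0.3926 + -0.1504i, |z|^2 = 0.1768
Iter 21: z = -0.4885 + -0.1279i, |z|^2 = 0.2550
Iter 22: z = -0.3977 + -0.1211i, |z|^2 = 0.1728
Iter 23: z = -0.4765 + -0.1497i, |z|^2 = 0.2494
Iter 24: z = -0.4154 + -0.1033i, |z|^2 = 0.1832
Did not escape in 25 iterations → in set

Answer: yes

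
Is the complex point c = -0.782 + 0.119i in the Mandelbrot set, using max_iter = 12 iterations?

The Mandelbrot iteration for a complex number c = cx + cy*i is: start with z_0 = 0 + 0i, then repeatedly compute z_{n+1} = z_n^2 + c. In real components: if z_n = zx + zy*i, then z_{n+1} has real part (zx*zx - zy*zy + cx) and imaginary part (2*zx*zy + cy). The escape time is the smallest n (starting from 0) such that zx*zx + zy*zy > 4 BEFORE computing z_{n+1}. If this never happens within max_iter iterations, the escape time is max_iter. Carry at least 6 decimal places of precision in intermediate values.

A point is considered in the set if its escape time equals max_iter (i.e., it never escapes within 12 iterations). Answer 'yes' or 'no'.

Answer: yes

Derivation:
z_0 = 0 + 0i, c = -0.7820 + 0.1190i
Iter 1: z = -0.7820 + 0.1190i, |z|^2 = 0.6257
Iter 2: z = -0.1846 + -0.0671i, |z|^2 = 0.0386
Iter 3: z = -0.7524 + 0.1438i, |z|^2 = 0.5868
Iter 4: z = -0.2365 + -0.0974i, |z|^2 = 0.0654
Iter 5: z = -0.7355 + 0.1651i, |z|^2 = 0.5682
Iter 6: z = -0.2682 + -0.1238i, |z|^2 = 0.0873
Iter 7: z = -0.7254 + 0.1854i, |z|^2 = 0.5606
Iter 8: z = -0.2902 + -0.1500i, |z|^2 = 0.1067
Iter 9: z = -0.7203 + 0.2061i, |z|^2 = 0.5613
Iter 10: z = -0.3057 + -0.1779i, |z|^2 = 0.1251
Iter 11: z = -0.7202 + 0.2277i, |z|^2 = 0.5706
Did not escape in 12 iterations → in set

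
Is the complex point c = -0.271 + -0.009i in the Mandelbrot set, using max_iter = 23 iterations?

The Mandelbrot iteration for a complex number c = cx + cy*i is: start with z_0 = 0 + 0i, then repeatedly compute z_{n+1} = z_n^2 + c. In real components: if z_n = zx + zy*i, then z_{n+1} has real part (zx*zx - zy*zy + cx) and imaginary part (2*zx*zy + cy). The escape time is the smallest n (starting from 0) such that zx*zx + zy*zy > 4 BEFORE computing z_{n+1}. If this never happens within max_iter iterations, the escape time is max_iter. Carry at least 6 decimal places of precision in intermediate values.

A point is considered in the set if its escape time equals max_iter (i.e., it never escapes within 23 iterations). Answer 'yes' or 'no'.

z_0 = 0 + 0i, c = -0.2710 + -0.0090i
Iter 1: z = -0.2710 + -0.0090i, |z|^2 = 0.0735
Iter 2: z = -0.1976 + -0.0041i, |z|^2 = 0.0391
Iter 3: z = -0.2320 + -0.0074i, |z|^2 = 0.0539
Iter 4: z = -0.2173 + -0.0056i, |z|^2 = 0.0472
Iter 5: z = -0.2238 + -0.0066i, |z|^2 = 0.0501
Iter 6: z = -0.2209 + -0.0061i, |z|^2 = 0.0489
Iter 7: z = -0.2222 + -0.0063i, |z|^2 = 0.0494
Iter 8: z = -0.2217 + -0.0062i, |z|^2 = 0.0492
Iter 9: z = -0.2219 + -0.0063i, |z|^2 = 0.0493
Iter 10: z = -0.2218 + -0.0062i, |z|^2 = 0.0492
Iter 11: z = -0.2218 + -0.0062i, |z|^2 = 0.0493
Iter 12: z = -0.2218 + -0.0062i, |z|^2 = 0.0492
Iter 13: z = -0.2218 + -0.0062i, |z|^2 = 0.0492
Iter 14: z = -0.2218 + -0.0062i, |z|^2 = 0.0492
Iter 15: z = -0.2218 + -0.0062i, |z|^2 = 0.0492
Iter 16: z = -0.2218 + -0.0062i, |z|^2 = 0.0492
Iter 17: z = -0.2218 + -0.0062i, |z|^2 = 0.0492
Iter 18: z = -0.2218 + -0.0062i, |z|^2 = 0.0492
Iter 19: z = -0.2218 + -0.0062i, |z|^2 = 0.0492
Iter 20: z = -0.2218 + -0.0062i, |z|^2 = 0.0492
Iter 21: z = -0.2218 + -0.0062i, |z|^2 = 0.0492
Iter 22: z = -0.2218 + -0.0062i, |z|^2 = 0.0492
Did not escape in 23 iterations → in set

Answer: yes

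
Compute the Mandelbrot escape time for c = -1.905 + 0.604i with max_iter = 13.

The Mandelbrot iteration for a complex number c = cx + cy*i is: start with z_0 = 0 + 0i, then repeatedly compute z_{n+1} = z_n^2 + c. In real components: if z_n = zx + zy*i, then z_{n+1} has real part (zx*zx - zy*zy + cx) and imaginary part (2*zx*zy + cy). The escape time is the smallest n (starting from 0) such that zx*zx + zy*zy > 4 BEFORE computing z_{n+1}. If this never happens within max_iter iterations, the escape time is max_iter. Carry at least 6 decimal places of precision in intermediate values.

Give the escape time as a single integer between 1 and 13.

Answer: 2

Derivation:
z_0 = 0 + 0i, c = -1.9050 + 0.6040i
Iter 1: z = -1.9050 + 0.6040i, |z|^2 = 3.9938
Iter 2: z = 1.3592 + -1.6972i, |z|^2 = 4.7281
Escaped at iteration 2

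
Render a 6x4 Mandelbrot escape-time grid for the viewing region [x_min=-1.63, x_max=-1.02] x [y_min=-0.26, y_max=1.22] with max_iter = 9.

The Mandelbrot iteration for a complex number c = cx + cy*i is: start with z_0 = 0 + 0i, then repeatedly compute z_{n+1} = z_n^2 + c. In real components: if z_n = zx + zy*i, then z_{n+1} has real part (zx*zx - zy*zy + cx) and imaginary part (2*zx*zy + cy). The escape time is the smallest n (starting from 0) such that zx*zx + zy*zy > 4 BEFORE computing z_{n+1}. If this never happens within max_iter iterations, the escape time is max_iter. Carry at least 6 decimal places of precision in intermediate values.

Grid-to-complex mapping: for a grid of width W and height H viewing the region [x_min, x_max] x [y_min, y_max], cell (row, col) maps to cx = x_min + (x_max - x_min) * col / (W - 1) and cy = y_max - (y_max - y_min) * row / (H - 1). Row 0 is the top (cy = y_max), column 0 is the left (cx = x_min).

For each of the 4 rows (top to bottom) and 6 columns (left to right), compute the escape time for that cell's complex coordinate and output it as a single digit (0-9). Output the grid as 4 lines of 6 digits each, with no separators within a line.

(row=0, col=0): c = -1.6300 + 1.2200i → escape time 1
(row=0, col=1): c = -1.5080 + 1.2200i → escape time 2
(row=0, col=2): c = -1.3860 + 1.2200i → escape time 2
(row=0, col=3): c = -1.2640 + 1.2200i → escape time 2
(row=0, col=4): c = -1.1420 + 1.2200i → escape time 2
(row=0, col=5): c = -1.0200 + 1.2200i → escape time 3
(row=1, col=0): c = -1.6300 + 0.7267i → escape time 3
(row=1, col=1): c = -1.5080 + 0.7267i → escape time 3
(row=1, col=2): c = -1.3860 + 0.7267i → escape time 3
(row=1, col=3): c = -1.2640 + 0.7267i → escape time 3
(row=1, col=4): c = -1.1420 + 0.7267i → escape time 3
(row=1, col=5): c = -1.0200 + 0.7267i → escape time 3
(row=2, col=0): c = -1.6300 + 0.2333i → escape time 4
(row=2, col=1): c = -1.5080 + 0.2333i → escape time 5
(row=2, col=2): c = -1.3860 + 0.2333i → escape time 6
(row=2, col=3): c = -1.2640 + 0.2333i → escape time 9
(row=2, col=4): c = -1.1420 + 0.2333i → escape time 9
(row=2, col=5): c = -1.0200 + 0.2333i → escape time 9
(row=3, col=0): c = -1.6300 + -0.2600i → escape time 4
(row=3, col=1): c = -1.5080 + -0.2600i → escape time 5
(row=3, col=2): c = -1.3860 + -0.2600i → escape time 6
(row=3, col=3): c = -1.2640 + -0.2600i → escape time 9
(row=3, col=4): c = -1.1420 + -0.2600i → escape time 9
(row=3, col=5): c = -1.0200 + -0.2600i → escape time 9

Answer: 122223
333333
456999
456999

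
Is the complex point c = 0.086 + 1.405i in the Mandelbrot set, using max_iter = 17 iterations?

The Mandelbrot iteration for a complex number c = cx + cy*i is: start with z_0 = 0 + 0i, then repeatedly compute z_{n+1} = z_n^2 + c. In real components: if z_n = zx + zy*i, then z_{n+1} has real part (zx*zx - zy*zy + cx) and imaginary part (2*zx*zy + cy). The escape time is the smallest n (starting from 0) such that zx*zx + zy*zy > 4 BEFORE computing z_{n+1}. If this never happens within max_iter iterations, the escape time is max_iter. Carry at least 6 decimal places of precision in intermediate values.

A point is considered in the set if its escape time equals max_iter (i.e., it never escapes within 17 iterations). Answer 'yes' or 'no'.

z_0 = 0 + 0i, c = 0.0860 + 1.4050i
Iter 1: z = 0.0860 + 1.4050i, |z|^2 = 1.9814
Iter 2: z = -1.8806 + 1.6467i, |z|^2 = 6.2483
Escaped at iteration 2

Answer: no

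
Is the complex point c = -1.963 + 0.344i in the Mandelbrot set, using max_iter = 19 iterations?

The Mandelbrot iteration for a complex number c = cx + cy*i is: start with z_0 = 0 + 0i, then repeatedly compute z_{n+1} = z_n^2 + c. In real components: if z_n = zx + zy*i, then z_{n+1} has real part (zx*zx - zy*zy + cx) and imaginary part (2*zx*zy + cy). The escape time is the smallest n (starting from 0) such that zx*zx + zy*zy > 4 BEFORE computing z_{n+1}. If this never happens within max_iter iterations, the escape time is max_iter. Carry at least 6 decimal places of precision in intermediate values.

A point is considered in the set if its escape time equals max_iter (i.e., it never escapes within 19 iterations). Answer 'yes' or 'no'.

z_0 = 0 + 0i, c = -1.9630 + 0.3440i
Iter 1: z = -1.9630 + 0.3440i, |z|^2 = 3.9717
Iter 2: z = 1.7720 + -1.0065i, |z|^2 = 4.1532
Escaped at iteration 2

Answer: no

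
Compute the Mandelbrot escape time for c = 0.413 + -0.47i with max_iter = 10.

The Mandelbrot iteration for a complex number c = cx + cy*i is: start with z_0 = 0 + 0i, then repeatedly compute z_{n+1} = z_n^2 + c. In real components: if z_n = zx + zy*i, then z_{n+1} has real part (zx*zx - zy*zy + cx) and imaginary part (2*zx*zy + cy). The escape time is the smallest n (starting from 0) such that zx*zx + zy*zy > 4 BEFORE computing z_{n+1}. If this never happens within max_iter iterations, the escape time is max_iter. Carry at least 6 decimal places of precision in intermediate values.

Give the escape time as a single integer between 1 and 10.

Answer: 7

Derivation:
z_0 = 0 + 0i, c = 0.4130 + -0.4700i
Iter 1: z = 0.4130 + -0.4700i, |z|^2 = 0.3915
Iter 2: z = 0.3627 + -0.8582i, |z|^2 = 0.8681
Iter 3: z = -0.1920 + -1.0925i, |z|^2 = 1.2304
Iter 4: z = -0.7437 + -0.0505i, |z|^2 = 0.5556
Iter 5: z = 0.9635 + -0.3950i, |z|^2 = 1.0844
Iter 6: z = 1.1854 + -1.2311i, |z|^2 = 2.9208
Iter 7: z = 0.3025 + -3.3887i, |z|^2 = 11.5746
Escaped at iteration 7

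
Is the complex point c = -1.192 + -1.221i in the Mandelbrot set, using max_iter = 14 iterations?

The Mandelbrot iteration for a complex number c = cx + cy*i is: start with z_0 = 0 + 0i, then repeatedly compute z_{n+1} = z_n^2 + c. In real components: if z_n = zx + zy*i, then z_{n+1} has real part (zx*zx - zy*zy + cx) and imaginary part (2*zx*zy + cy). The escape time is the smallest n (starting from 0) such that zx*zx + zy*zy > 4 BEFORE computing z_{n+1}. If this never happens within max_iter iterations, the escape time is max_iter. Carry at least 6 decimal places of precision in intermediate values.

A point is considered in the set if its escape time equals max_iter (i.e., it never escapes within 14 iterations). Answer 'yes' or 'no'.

Answer: no

Derivation:
z_0 = 0 + 0i, c = -1.1920 + -1.2210i
Iter 1: z = -1.1920 + -1.2210i, |z|^2 = 2.9117
Iter 2: z = -1.2620 + 1.6899i, |z|^2 = 4.4482
Escaped at iteration 2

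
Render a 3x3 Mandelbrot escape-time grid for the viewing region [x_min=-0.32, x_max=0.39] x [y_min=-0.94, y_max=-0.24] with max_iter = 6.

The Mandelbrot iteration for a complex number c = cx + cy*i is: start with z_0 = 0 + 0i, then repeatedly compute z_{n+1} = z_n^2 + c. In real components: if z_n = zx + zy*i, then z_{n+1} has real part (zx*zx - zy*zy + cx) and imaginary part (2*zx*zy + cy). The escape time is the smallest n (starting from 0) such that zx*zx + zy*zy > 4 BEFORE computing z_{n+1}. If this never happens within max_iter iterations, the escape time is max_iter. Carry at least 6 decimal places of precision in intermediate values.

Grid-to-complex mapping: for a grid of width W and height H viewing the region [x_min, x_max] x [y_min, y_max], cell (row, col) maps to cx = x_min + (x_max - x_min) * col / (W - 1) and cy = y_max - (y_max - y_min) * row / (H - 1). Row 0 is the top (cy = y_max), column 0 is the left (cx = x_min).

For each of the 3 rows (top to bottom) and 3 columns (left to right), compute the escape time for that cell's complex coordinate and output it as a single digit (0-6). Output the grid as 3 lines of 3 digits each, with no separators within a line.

Answer: 666
666
563

Derivation:
(row=0, col=0): c = -0.3200 + -0.2400i → escape time 6
(row=0, col=1): c = 0.0350 + -0.2400i → escape time 6
(row=0, col=2): c = 0.3900 + -0.2400i → escape time 6
(row=1, col=0): c = -0.3200 + -0.5900i → escape time 6
(row=1, col=1): c = 0.0350 + -0.5900i → escape time 6
(row=1, col=2): c = 0.3900 + -0.5900i → escape time 6
(row=2, col=0): c = -0.3200 + -0.9400i → escape time 5
(row=2, col=1): c = 0.0350 + -0.9400i → escape time 6
(row=2, col=2): c = 0.3900 + -0.9400i → escape time 3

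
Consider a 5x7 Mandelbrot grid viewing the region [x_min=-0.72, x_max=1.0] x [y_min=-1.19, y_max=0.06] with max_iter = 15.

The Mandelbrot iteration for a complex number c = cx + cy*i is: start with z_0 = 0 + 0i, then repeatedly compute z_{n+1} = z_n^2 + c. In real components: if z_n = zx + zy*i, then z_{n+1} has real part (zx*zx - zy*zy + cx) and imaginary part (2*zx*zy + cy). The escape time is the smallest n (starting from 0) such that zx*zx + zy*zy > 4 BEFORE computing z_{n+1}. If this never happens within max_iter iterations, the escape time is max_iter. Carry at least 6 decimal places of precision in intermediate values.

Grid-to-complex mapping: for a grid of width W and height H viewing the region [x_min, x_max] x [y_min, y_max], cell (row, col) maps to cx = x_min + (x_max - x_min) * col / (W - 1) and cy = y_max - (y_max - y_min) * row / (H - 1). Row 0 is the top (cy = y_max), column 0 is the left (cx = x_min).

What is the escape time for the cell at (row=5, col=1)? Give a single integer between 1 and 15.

z_0 = 0 + 0i, c = -0.2900 + -0.9817i
Iter 1: z = -0.2900 + -0.9817i, |z|^2 = 1.0478
Iter 2: z = -1.1696 + -0.4123i, |z|^2 = 1.5379
Iter 3: z = 0.9079 + -0.0172i, |z|^2 = 0.8246
Iter 4: z = 0.5340 + -1.0130i, |z|^2 = 1.3113
Iter 5: z = -1.0310 + -2.0635i, |z|^2 = 5.3209
Escaped at iteration 5

Answer: 5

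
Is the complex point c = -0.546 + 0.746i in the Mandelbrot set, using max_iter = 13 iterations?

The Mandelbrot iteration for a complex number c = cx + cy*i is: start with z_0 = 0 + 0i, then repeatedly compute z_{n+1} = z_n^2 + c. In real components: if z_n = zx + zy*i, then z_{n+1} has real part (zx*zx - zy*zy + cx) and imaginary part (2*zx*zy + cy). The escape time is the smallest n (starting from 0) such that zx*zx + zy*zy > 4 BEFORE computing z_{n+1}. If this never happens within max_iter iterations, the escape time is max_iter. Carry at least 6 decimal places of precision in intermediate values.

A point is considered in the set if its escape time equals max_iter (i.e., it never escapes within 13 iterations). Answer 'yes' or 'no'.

z_0 = 0 + 0i, c = -0.5460 + 0.7460i
Iter 1: z = -0.5460 + 0.7460i, |z|^2 = 0.8546
Iter 2: z = -0.8044 + -0.0686i, |z|^2 = 0.6518
Iter 3: z = 0.0963 + 0.8564i, |z|^2 = 0.7427
Iter 4: z = -1.2702 + 0.9110i, |z|^2 = 2.4433
Iter 5: z = 0.2373 + -1.5683i, |z|^2 = 2.5159
Iter 6: z = -2.9493 + 0.0015i, |z|^2 = 8.6982
Escaped at iteration 6

Answer: no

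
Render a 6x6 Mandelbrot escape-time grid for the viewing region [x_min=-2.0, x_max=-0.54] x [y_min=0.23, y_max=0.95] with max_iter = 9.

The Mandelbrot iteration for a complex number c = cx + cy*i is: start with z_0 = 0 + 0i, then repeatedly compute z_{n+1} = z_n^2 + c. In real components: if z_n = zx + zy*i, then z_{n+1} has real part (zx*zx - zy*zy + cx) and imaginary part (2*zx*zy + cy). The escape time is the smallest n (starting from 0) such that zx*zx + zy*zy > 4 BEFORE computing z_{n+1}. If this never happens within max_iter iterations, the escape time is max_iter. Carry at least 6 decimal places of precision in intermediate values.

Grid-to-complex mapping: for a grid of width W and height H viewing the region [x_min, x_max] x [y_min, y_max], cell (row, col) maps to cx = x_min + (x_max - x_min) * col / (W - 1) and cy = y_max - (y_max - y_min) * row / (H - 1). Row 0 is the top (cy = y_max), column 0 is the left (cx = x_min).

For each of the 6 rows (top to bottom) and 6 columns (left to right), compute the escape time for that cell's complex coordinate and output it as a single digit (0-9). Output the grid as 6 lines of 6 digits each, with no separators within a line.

Answer: 123334
123345
133359
133569
135779
145999

Derivation:
(row=0, col=0): c = -2.0000 + 0.9500i → escape time 1
(row=0, col=1): c = -1.7080 + 0.9500i → escape time 2
(row=0, col=2): c = -1.4160 + 0.9500i → escape time 3
(row=0, col=3): c = -1.1240 + 0.9500i → escape time 3
(row=0, col=4): c = -0.8320 + 0.9500i → escape time 3
(row=0, col=5): c = -0.5400 + 0.9500i → escape time 4
(row=1, col=0): c = -2.0000 + 0.8060i → escape time 1
(row=1, col=1): c = -1.7080 + 0.8060i → escape time 2
(row=1, col=2): c = -1.4160 + 0.8060i → escape time 3
(row=1, col=3): c = -1.1240 + 0.8060i → escape time 3
(row=1, col=4): c = -0.8320 + 0.8060i → escape time 4
(row=1, col=5): c = -0.5400 + 0.8060i → escape time 5
(row=2, col=0): c = -2.0000 + 0.6620i → escape time 1
(row=2, col=1): c = -1.7080 + 0.6620i → escape time 3
(row=2, col=2): c = -1.4160 + 0.6620i → escape time 3
(row=2, col=3): c = -1.1240 + 0.6620i → escape time 3
(row=2, col=4): c = -0.8320 + 0.6620i → escape time 5
(row=2, col=5): c = -0.5400 + 0.6620i → escape time 9
(row=3, col=0): c = -2.0000 + 0.5180i → escape time 1
(row=3, col=1): c = -1.7080 + 0.5180i → escape time 3
(row=3, col=2): c = -1.4160 + 0.5180i → escape time 3
(row=3, col=3): c = -1.1240 + 0.5180i → escape time 5
(row=3, col=4): c = -0.8320 + 0.5180i → escape time 6
(row=3, col=5): c = -0.5400 + 0.5180i → escape time 9
(row=4, col=0): c = -2.0000 + 0.3740i → escape time 1
(row=4, col=1): c = -1.7080 + 0.3740i → escape time 3
(row=4, col=2): c = -1.4160 + 0.3740i → escape time 5
(row=4, col=3): c = -1.1240 + 0.3740i → escape time 7
(row=4, col=4): c = -0.8320 + 0.3740i → escape time 7
(row=4, col=5): c = -0.5400 + 0.3740i → escape time 9
(row=5, col=0): c = -2.0000 + 0.2300i → escape time 1
(row=5, col=1): c = -1.7080 + 0.2300i → escape time 4
(row=5, col=2): c = -1.4160 + 0.2300i → escape time 5
(row=5, col=3): c = -1.1240 + 0.2300i → escape time 9
(row=5, col=4): c = -0.8320 + 0.2300i → escape time 9
(row=5, col=5): c = -0.5400 + 0.2300i → escape time 9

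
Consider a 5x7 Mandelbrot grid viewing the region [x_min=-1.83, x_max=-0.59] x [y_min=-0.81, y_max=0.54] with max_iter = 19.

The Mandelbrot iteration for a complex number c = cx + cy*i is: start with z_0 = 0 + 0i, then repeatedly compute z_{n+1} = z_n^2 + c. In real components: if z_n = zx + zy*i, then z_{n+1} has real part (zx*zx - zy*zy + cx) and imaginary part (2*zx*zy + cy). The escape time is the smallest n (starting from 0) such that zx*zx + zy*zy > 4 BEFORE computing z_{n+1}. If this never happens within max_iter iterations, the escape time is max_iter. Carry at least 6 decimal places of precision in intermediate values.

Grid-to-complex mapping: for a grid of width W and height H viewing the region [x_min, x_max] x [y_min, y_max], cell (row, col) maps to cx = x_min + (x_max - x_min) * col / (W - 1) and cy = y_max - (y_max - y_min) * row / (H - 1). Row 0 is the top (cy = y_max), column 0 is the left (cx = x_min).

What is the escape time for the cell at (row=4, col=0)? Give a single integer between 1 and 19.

Answer: 3

Derivation:
z_0 = 0 + 0i, c = -1.8300 + -0.3600i
Iter 1: z = -1.8300 + -0.3600i, |z|^2 = 3.4785
Iter 2: z = 1.3893 + 0.9576i, |z|^2 = 2.8472
Iter 3: z = -0.8168 + 2.3008i, |z|^2 = 5.9609
Escaped at iteration 3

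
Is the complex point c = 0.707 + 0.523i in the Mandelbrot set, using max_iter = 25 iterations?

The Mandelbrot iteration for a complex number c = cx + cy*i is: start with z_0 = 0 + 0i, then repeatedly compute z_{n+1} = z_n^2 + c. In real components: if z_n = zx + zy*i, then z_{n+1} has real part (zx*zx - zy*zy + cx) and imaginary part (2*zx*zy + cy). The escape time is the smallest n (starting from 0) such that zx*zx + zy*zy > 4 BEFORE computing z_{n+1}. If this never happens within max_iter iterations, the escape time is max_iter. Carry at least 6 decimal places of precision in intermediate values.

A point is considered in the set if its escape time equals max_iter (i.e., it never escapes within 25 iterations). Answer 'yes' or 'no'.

z_0 = 0 + 0i, c = 0.7070 + 0.5230i
Iter 1: z = 0.7070 + 0.5230i, |z|^2 = 0.7734
Iter 2: z = 0.9333 + 1.2625i, |z|^2 = 2.4650
Iter 3: z = -0.0159 + 2.8797i, |z|^2 = 8.2928
Escaped at iteration 3

Answer: no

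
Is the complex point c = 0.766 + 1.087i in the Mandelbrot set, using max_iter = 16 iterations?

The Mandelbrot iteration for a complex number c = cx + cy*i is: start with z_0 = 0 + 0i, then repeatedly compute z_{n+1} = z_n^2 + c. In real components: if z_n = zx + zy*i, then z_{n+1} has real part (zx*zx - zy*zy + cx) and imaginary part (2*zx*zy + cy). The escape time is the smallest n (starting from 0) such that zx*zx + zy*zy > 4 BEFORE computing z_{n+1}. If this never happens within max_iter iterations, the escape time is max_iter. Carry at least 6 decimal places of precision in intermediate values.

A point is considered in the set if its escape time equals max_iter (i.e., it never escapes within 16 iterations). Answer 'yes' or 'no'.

z_0 = 0 + 0i, c = 0.7660 + 1.0870i
Iter 1: z = 0.7660 + 1.0870i, |z|^2 = 1.7683
Iter 2: z = 0.1712 + 2.7523i, |z|^2 = 7.6044
Escaped at iteration 2

Answer: no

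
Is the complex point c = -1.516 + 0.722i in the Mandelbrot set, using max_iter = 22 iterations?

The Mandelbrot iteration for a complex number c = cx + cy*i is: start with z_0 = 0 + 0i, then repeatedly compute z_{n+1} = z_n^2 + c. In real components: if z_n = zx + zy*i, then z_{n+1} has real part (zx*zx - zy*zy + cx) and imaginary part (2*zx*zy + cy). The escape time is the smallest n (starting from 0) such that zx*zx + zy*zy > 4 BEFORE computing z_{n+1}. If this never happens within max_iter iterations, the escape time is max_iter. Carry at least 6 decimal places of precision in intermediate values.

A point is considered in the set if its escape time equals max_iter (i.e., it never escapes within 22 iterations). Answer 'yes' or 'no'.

z_0 = 0 + 0i, c = -1.5160 + 0.7220i
Iter 1: z = -1.5160 + 0.7220i, |z|^2 = 2.8195
Iter 2: z = 0.2610 + -1.4671i, |z|^2 = 2.2205
Iter 3: z = -3.6003 + -0.0437i, |z|^2 = 12.9640
Escaped at iteration 3

Answer: no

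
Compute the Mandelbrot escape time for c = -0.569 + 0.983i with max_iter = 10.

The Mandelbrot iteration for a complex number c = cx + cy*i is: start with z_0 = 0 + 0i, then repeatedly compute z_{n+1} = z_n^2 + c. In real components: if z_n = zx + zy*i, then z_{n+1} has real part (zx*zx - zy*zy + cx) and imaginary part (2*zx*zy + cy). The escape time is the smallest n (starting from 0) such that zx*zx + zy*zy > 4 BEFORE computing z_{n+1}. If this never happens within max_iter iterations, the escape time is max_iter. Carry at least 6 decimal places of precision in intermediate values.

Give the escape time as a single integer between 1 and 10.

z_0 = 0 + 0i, c = -0.5690 + 0.9830i
Iter 1: z = -0.5690 + 0.9830i, |z|^2 = 1.2900
Iter 2: z = -1.2115 + -0.1357i, |z|^2 = 1.4862
Iter 3: z = 0.8804 + 1.3117i, |z|^2 = 2.4957
Iter 4: z = -1.5144 + 3.2926i, |z|^2 = 13.1350
Escaped at iteration 4

Answer: 4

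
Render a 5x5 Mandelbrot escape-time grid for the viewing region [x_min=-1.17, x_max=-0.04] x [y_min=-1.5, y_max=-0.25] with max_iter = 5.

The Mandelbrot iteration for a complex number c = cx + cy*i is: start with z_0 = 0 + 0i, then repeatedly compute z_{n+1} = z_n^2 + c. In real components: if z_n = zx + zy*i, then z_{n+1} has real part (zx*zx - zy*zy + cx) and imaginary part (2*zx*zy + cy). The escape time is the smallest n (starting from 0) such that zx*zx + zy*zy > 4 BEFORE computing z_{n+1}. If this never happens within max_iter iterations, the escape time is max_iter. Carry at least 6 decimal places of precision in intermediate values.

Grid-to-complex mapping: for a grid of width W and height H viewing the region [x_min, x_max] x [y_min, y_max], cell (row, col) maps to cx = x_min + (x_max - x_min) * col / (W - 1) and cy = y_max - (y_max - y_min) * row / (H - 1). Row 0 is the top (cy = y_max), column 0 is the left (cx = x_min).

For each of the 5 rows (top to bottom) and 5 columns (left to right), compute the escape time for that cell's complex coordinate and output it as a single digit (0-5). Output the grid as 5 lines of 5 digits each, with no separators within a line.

Answer: 55555
45555
33455
33333
22222

Derivation:
(row=0, col=0): c = -1.1700 + -0.2500i → escape time 5
(row=0, col=1): c = -0.8875 + -0.2500i → escape time 5
(row=0, col=2): c = -0.6050 + -0.2500i → escape time 5
(row=0, col=3): c = -0.3225 + -0.2500i → escape time 5
(row=0, col=4): c = -0.0400 + -0.2500i → escape time 5
(row=1, col=0): c = -1.1700 + -0.5625i → escape time 4
(row=1, col=1): c = -0.8875 + -0.5625i → escape time 5
(row=1, col=2): c = -0.6050 + -0.5625i → escape time 5
(row=1, col=3): c = -0.3225 + -0.5625i → escape time 5
(row=1, col=4): c = -0.0400 + -0.5625i → escape time 5
(row=2, col=0): c = -1.1700 + -0.8750i → escape time 3
(row=2, col=1): c = -0.8875 + -0.8750i → escape time 3
(row=2, col=2): c = -0.6050 + -0.8750i → escape time 4
(row=2, col=3): c = -0.3225 + -0.8750i → escape time 5
(row=2, col=4): c = -0.0400 + -0.8750i → escape time 5
(row=3, col=0): c = -1.1700 + -1.1875i → escape time 3
(row=3, col=1): c = -0.8875 + -1.1875i → escape time 3
(row=3, col=2): c = -0.6050 + -1.1875i → escape time 3
(row=3, col=3): c = -0.3225 + -1.1875i → escape time 3
(row=3, col=4): c = -0.0400 + -1.1875i → escape time 3
(row=4, col=0): c = -1.1700 + -1.5000i → escape time 2
(row=4, col=1): c = -0.8875 + -1.5000i → escape time 2
(row=4, col=2): c = -0.6050 + -1.5000i → escape time 2
(row=4, col=3): c = -0.3225 + -1.5000i → escape time 2
(row=4, col=4): c = -0.0400 + -1.5000i → escape time 2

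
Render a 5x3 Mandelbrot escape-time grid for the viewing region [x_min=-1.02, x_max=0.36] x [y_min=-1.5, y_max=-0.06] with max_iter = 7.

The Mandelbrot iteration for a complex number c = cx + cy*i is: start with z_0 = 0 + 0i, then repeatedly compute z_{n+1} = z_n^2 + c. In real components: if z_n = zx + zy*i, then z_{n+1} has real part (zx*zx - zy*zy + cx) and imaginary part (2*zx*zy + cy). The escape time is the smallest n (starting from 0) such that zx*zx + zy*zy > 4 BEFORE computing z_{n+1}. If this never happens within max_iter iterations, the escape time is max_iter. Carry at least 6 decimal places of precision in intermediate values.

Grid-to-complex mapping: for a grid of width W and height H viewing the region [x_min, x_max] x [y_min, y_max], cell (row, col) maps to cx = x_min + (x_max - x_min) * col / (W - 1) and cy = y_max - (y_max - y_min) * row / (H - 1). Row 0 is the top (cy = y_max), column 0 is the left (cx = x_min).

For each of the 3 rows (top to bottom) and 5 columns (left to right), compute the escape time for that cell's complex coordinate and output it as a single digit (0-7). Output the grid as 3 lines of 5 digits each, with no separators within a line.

Answer: 77777
34774
22222

Derivation:
(row=0, col=0): c = -1.0200 + -0.0600i → escape time 7
(row=0, col=1): c = -0.6750 + -0.0600i → escape time 7
(row=0, col=2): c = -0.3300 + -0.0600i → escape time 7
(row=0, col=3): c = 0.0150 + -0.0600i → escape time 7
(row=0, col=4): c = 0.3600 + -0.0600i → escape time 7
(row=1, col=0): c = -1.0200 + -0.7800i → escape time 3
(row=1, col=1): c = -0.6750 + -0.7800i → escape time 4
(row=1, col=2): c = -0.3300 + -0.7800i → escape time 7
(row=1, col=3): c = 0.0150 + -0.7800i → escape time 7
(row=1, col=4): c = 0.3600 + -0.7800i → escape time 4
(row=2, col=0): c = -1.0200 + -1.5000i → escape time 2
(row=2, col=1): c = -0.6750 + -1.5000i → escape time 2
(row=2, col=2): c = -0.3300 + -1.5000i → escape time 2
(row=2, col=3): c = 0.0150 + -1.5000i → escape time 2
(row=2, col=4): c = 0.3600 + -1.5000i → escape time 2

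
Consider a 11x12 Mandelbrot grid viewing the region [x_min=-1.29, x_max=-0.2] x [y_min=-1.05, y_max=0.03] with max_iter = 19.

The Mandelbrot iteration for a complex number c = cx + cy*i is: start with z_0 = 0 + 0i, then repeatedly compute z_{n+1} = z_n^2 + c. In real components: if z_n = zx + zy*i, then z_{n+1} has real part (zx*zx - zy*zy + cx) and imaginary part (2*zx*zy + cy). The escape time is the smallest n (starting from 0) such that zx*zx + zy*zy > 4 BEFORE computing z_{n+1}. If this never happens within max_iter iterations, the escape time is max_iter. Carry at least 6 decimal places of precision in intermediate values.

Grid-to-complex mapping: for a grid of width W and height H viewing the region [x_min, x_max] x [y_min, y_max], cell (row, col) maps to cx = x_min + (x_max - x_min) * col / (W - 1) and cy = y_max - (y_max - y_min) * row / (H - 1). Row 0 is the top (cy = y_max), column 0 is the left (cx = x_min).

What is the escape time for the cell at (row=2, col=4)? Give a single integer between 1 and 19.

Answer: 19

Derivation:
z_0 = 0 + 0i, c = -0.8540 + -0.1664i
Iter 1: z = -0.8540 + -0.1664i, |z|^2 = 0.7570
Iter 2: z = -0.1524 + 0.1178i, |z|^2 = 0.0371
Iter 3: z = -0.8447 + -0.2023i, |z|^2 = 0.7544
Iter 4: z = -0.1815 + 0.1753i, |z|^2 = 0.0637
Iter 5: z = -0.8518 + -0.2300i, |z|^2 = 0.7785
Iter 6: z = -0.1813 + 0.2254i, |z|^2 = 0.0837
Iter 7: z = -0.8719 + -0.2481i, |z|^2 = 0.8219
Iter 8: z = -0.1553 + 0.2663i, |z|^2 = 0.0950
Iter 9: z = -0.9008 + -0.2491i, |z|^2 = 0.8735
Iter 10: z = -0.1046 + 0.2824i, |z|^2 = 0.0907
Iter 11: z = -0.9228 + -0.2254i, |z|^2 = 0.9024
Iter 12: z = -0.0532 + 0.2497i, |z|^2 = 0.0652
Iter 13: z = -0.9135 + -0.1930i, |z|^2 = 0.8717
Iter 14: z = -0.0568 + 0.1862i, |z|^2 = 0.0379
Iter 15: z = -0.8854 + -0.1875i, |z|^2 = 0.8191
Iter 16: z = -0.1052 + 0.1657i, |z|^2 = 0.0385
Iter 17: z = -0.8704 + -0.2012i, |z|^2 = 0.7981
Iter 18: z = -0.1369 + 0.1839i, |z|^2 = 0.0526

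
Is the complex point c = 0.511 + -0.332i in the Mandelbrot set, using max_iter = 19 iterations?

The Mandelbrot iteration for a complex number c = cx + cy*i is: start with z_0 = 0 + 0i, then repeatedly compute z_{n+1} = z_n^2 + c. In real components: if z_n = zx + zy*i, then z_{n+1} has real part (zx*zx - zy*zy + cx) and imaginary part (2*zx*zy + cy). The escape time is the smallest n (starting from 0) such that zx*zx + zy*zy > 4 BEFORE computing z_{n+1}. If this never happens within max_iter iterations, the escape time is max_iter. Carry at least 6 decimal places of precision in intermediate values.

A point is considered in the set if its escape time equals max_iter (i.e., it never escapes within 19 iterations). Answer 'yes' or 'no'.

Answer: no

Derivation:
z_0 = 0 + 0i, c = 0.5110 + -0.3320i
Iter 1: z = 0.5110 + -0.3320i, |z|^2 = 0.3713
Iter 2: z = 0.6619 + -0.6713i, |z|^2 = 0.8888
Iter 3: z = 0.4985 + -1.2207i, |z|^2 = 1.7385
Iter 4: z = -0.7306 + -1.5489i, |z|^2 = 2.9328
Iter 5: z = -1.3544 + 1.9312i, |z|^2 = 5.5637
Escaped at iteration 5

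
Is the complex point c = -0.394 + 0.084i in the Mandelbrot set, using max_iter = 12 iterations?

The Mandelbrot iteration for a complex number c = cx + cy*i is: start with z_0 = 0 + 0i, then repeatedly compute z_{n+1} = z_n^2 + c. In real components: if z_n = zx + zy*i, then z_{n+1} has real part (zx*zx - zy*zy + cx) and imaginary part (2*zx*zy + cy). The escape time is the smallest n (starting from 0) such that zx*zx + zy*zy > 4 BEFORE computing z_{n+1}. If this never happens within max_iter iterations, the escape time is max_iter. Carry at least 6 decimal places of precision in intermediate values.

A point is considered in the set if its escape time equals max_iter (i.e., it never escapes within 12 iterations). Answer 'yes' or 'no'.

z_0 = 0 + 0i, c = -0.3940 + 0.0840i
Iter 1: z = -0.3940 + 0.0840i, |z|^2 = 0.1623
Iter 2: z = -0.2458 + 0.0178i, |z|^2 = 0.0607
Iter 3: z = -0.3339 + 0.0752i, |z|^2 = 0.1171
Iter 4: z = -0.2882 + 0.0338i, |z|^2 = 0.0842
Iter 5: z = -0.3121 + 0.0645i, |z|^2 = 0.1016
Iter 6: z = -0.3008 + 0.0437i, |z|^2 = 0.0924
Iter 7: z = -0.3055 + 0.0577i, |z|^2 = 0.0966
Iter 8: z = -0.3040 + 0.0487i, |z|^2 = 0.0948
Iter 9: z = -0.3039 + 0.0544i, |z|^2 = 0.0953
Iter 10: z = -0.3046 + 0.0510i, |z|^2 = 0.0954
Iter 11: z = -0.3038 + 0.0530i, |z|^2 = 0.0951
Did not escape in 12 iterations → in set

Answer: yes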